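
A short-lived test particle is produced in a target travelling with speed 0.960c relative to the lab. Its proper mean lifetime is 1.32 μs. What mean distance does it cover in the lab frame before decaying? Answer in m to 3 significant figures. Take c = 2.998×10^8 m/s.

d ≈ 1360 m

γ = 1/√(1 − 0.960²) = 3.5714
Dilated lifetime: Δt = γτ₀ = 3.5714 × 1.32 μs = 4.7143 μs
d = vΔt = 0.960c × 4.7143 μs = 2.8781×10^8 m/s × 4.7143×10^-6 s = 1360 m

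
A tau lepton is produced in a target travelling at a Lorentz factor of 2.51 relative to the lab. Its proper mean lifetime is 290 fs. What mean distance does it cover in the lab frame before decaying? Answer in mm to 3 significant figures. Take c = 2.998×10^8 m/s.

β = √(1 − 1/γ²) = √(1 − 1/2.51²) = 0.91721
Dilated lifetime: Δt = γτ₀ = 2.51 × 290 fs = 727.90 fs
d = vΔt = 0.91721c × 727.90 fs = 2.7498×10^8 m/s × 7.2790×10^-13 s = 0.200 mm

d ≈ 0.200 mm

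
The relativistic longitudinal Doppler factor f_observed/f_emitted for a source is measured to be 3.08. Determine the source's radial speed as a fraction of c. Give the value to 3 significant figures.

f_obs/f_src = √((1+β)/(1−β)) = 3.08  ⇒  (1+β)/(1−β) = 9.4864
β = |1 − D²|/(1 + D²) = |1 − 9.4864|/(1 + 9.4864) = 0.809

β ≈ 0.809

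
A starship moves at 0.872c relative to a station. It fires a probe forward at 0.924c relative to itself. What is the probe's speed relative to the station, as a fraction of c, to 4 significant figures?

Relativistic velocity addition: u = (u' + v)/(1 + u'v/c²)
= (0.924 + 0.872)/(1 + 0.924×0.872) = 1.796/1.80573 = 0.9946

u ≈ 0.9946c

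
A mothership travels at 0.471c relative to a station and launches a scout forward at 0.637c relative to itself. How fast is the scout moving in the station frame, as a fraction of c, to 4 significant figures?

Compose boost 2: (0.637 + 0.471)/(1 + 0.637×0.471) = 1.108/1.30003 = 0.8523

u ≈ 0.8523c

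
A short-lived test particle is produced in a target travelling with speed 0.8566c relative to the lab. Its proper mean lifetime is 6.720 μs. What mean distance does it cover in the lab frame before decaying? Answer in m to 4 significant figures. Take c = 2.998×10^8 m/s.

γ = 1/√(1 − 0.8566²) = 1.93806
Dilated lifetime: Δt = γτ₀ = 1.93806 × 6.720 μs = 13.0237 μs
d = vΔt = 0.8566c × 13.0237 μs = 2.56809×10^8 m/s × 1.30237×10^-5 s = 3345 m

d ≈ 3345 m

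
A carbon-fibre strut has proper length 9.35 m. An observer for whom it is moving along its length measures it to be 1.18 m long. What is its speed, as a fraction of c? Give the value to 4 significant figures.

β ≈ 0.9920

γ = L₀/L = 9.35/1.18 = 7.92373
β = √(1 − 1/γ²) = 0.9920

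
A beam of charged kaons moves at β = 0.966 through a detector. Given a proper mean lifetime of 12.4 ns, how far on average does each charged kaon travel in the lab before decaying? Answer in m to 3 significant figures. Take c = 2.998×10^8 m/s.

γ = 1/√(1 − 0.966²) = 3.8678
Dilated lifetime: Δt = γτ₀ = 3.8678 × 12.4 ns = 47.961 ns
d = vΔt = 0.966c × 47.961 ns = 2.8961×10^8 m/s × 4.7961×10^-8 s = 13.9 m

d ≈ 13.9 m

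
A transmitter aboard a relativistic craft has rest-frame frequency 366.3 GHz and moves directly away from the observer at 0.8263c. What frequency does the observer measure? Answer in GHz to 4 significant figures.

Relativistic Doppler: f_obs = f_src √((1−β)/(1+β))
= 366.3 × √(0.173700/1.82630) = 366.3 × 0.308400 = 113.0 GHz

f_obs ≈ 113.0 GHz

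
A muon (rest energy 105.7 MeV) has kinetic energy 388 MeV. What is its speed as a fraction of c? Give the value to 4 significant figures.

β ≈ 0.9768

γ = 1 + K/(m₀c²) = 1 + 388/105.7 = 4.67077
β = √(1 − 1/γ²) = 0.9768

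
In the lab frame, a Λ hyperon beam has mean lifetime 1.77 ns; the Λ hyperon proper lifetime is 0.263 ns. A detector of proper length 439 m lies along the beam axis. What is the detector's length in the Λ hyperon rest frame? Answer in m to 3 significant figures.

L ≈ 65.2 m

Time dilation ⇒ γ = Δt/τ₀ = 1.77/0.263 = 6.7300
Length contraction: L = L₀/γ = 439/6.7300 = 65.2 m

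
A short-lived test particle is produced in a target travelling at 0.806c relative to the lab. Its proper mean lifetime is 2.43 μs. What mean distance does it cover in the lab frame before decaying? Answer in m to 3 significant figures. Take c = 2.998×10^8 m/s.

d ≈ 992 m

γ = 1/√(1 − 0.806²) = 1.6894
Dilated lifetime: Δt = γτ₀ = 1.6894 × 2.43 μs = 4.1053 μs
d = vΔt = 0.806c × 4.1053 μs = 2.4164×10^8 m/s × 4.1053×10^-6 s = 992 m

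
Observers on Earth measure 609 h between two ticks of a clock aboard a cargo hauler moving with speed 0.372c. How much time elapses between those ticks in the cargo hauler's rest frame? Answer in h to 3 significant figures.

γ = 1/√(1 − 0.372²) = 1.0773
Proper time: τ₀ = Δt/γ = 609/1.0773 = 565 h

τ₀ ≈ 565 h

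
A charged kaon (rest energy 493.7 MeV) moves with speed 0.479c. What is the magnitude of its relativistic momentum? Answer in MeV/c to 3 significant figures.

γ = 1/√(1 − 0.479²) = 1.1392
p = γβm₀c = 1.1392 × 0.479 × 493.7 MeV/c = 269 MeV/c

p ≈ 269 MeV/c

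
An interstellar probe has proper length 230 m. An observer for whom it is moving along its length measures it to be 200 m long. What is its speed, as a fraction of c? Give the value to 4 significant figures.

γ = L₀/L = 230/200 = 1.15000
β = √(1 − 1/γ²) = 0.4938

β ≈ 0.4938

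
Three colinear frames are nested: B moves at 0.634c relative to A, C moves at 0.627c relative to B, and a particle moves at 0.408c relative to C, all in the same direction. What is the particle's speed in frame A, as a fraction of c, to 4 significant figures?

u ≈ 0.9577c

Compose boost 2: (0.627 + 0.634)/(1 + 0.627×0.634) = 1.261/1.39752 = 0.902314
Compose boost 3: (0.408 + 0.902314)/(1 + 0.408×0.902314) = 1.31031/1.36814 = 0.9577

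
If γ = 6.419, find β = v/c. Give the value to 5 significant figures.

β = √(1 − 1/γ²) = √(1 − 1/6.419²) = √(0.9757303) = 0.98779

β ≈ 0.98779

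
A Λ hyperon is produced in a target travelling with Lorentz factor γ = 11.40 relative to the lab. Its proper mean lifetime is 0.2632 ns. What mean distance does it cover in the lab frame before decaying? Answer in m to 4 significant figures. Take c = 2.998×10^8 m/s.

β = √(1 − 1/γ²) = √(1 − 1/11.40²) = 0.996145
Dilated lifetime: Δt = γτ₀ = 11.40 × 0.2632 ns = 3.00048 ns
d = vΔt = 0.996145c × 3.00048 ns = 2.98644×10^8 m/s × 3.00048×10^-9 s = 0.8961 m

d ≈ 0.8961 m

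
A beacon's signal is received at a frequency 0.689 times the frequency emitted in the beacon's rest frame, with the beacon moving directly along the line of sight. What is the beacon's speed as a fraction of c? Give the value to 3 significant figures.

f_obs/f_src = √((1−β)/(1+β)) = 0.689  ⇒  (1−β)/(1+β) = 0.47472
β = |1 − D²|/(1 + D²) = |1 − 0.47472|/(1 + 0.47472) = 0.356

β ≈ 0.356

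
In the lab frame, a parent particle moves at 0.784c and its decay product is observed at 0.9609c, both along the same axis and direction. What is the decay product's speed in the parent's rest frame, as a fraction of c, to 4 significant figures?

Inverse velocity addition: u' = (u − v)/(1 − uv/c²)
= (0.9609 − 0.784)/(1 − 0.9609×0.784) = 0.1769/0.246654 = 0.7172

u' ≈ 0.7172c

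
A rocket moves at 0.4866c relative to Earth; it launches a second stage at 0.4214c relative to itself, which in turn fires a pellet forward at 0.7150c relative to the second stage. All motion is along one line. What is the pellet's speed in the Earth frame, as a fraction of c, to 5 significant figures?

u ≈ 0.95434c

Compose boost 2: (0.4214 + 0.4866)/(1 + 0.4214×0.4866) = 0.90800/1.205053 = 0.7534937
Compose boost 3: (0.7150 + 0.7534937)/(1 + 0.7150×0.7534937) = 1.468494/1.538748 = 0.95434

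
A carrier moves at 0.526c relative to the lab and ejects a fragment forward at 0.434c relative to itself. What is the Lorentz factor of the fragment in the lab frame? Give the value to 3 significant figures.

γ ≈ 1.60

u_lab = (0.434 + 0.526)/(1 + 0.434×0.526) = 0.9600/1.22828 = 0.781578
γ = 1/√(1 − 0.781578²) = 1.60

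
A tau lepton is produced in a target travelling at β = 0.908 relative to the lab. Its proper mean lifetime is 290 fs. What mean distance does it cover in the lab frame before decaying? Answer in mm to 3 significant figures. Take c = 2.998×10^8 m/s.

d ≈ 0.188 mm

γ = 1/√(1 − 0.908²) = 2.3868
Dilated lifetime: Δt = γτ₀ = 2.3868 × 290 fs = 692.17 fs
d = vΔt = 0.908c × 692.17 fs = 2.7222×10^8 m/s × 6.9217×10^-13 s = 0.188 mm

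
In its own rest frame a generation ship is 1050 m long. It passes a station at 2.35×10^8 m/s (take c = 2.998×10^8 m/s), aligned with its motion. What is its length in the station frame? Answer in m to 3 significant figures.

L ≈ 652 m

β = v/c = 2.35×10^8 / 2.998×10^8 = 0.78386
γ = 1/√(1 − 0.78386²) = 1.6105
Length contraction: L = L₀/γ = 1050/1.6105 = 652 m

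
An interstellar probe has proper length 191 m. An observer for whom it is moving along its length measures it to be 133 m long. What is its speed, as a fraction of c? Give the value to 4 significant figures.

γ = L₀/L = 191/133 = 1.43609
β = √(1 − 1/γ²) = 0.7177

β ≈ 0.7177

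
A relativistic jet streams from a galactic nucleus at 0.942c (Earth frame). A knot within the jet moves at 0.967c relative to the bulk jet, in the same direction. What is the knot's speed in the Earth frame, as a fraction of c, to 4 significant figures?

Relativistic velocity addition: u = (u' + v)/(1 + u'v/c²)
= (0.967 + 0.942)/(1 + 0.967×0.942) = 1.909/1.91091 = 0.9990

u ≈ 0.9990c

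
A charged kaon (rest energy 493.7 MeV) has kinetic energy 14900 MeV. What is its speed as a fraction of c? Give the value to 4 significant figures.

β ≈ 0.9995

γ = 1 + K/(m₀c²) = 1 + 14900/493.7 = 31.1803
β = √(1 − 1/γ²) = 0.9995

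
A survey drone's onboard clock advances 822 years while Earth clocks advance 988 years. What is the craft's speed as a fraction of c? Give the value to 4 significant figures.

γ = Δt/τ₀ = 988/822 = 1.20195
β = √(1 − 1/γ²) = √(1 − 1/1.20195²) = 0.5548

β ≈ 0.5548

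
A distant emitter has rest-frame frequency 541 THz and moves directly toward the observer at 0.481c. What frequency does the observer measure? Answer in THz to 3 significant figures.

f_obs ≈ 914 THz

Relativistic Doppler: f_obs = f_src √((1+β)/(1−β))
= 541 × √(1.4810/0.51900) = 541 × 1.6892 = 914 THz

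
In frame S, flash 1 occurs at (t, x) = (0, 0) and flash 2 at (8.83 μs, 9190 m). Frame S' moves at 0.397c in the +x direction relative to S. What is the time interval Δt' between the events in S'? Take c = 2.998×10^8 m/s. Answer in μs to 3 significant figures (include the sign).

γ = 1/√(1 − 0.397²) = 1.0895
Δt' = γ(Δt − vΔx/c²) = 1.0895 × (8.83 μs − 0.397×9190 m / (2.998×10^8 m/s))
= 1.0895 × (-3.3395 μs) = -3.64 μs

Δt' ≈ -3.64 μs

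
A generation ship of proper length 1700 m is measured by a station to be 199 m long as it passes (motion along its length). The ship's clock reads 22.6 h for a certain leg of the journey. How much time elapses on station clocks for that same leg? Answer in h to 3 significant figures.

Length contraction ⇒ γ = L₀/L = 1700/199 = 8.5427
Time dilation: Δt = γτ₀ = 8.5427 × 22.6 h = 193 h

Δt ≈ 193 h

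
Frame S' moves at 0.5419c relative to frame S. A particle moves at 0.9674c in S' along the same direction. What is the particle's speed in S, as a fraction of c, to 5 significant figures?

u ≈ 0.99020c

Relativistic velocity addition: u = (u' + v)/(1 + u'v/c²)
= (0.9674 + 0.5419)/(1 + 0.9674×0.5419) = 1.5093/1.524234 = 0.99020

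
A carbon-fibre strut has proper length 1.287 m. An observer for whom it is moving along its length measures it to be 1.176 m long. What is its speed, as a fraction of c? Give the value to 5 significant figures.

γ = L₀/L = 1.287/1.176 = 1.094388
β = √(1 − 1/γ²) = 0.40627

β ≈ 0.40627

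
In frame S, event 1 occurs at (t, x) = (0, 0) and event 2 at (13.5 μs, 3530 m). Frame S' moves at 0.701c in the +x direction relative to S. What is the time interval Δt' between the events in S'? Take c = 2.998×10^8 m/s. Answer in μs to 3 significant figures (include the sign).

γ = 1/√(1 − 0.701²) = 1.4022
Δt' = γ(Δt − vΔx/c²) = 1.4022 × (13.5 μs − 0.701×3530 m / (2.998×10^8 m/s))
= 1.4022 × (5.2461 μs) = 7.36 μs

Δt' ≈ 7.36 μs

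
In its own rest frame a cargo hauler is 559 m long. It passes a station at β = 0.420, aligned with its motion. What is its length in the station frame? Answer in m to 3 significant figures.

L ≈ 507 m

γ = 1/√(1 − 0.420²) = 1.1019
Length contraction: L = L₀/γ = 559/1.1019 = 507 m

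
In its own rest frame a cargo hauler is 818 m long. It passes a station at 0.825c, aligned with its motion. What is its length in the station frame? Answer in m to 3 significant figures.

γ = 1/√(1 − 0.825²) = 1.7695
Length contraction: L = L₀/γ = 818/1.7695 = 462 m

L ≈ 462 m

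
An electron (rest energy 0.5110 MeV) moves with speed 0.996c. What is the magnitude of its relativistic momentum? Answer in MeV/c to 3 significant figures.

γ = 1/√(1 − 0.996²) = 11.192
p = γβm₀c = 11.192 × 0.996 × 0.5110 MeV/c = 5.70 MeV/c

p ≈ 5.70 MeV/c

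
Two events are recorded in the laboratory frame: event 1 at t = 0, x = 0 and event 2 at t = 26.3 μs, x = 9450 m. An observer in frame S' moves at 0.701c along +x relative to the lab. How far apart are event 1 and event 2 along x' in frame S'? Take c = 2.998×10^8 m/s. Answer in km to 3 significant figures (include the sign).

Δx' ≈ 5.50 km

γ = 1/√(1 − 0.701²) = 1.4022
Δx' = γ(Δx − vΔt) = 1.4022 × (9450 m − 0.701×(2.998×10^8 m/s)×26.3×10^-6 s)
= 1.4022 × (3922.8 m) = 5.50 km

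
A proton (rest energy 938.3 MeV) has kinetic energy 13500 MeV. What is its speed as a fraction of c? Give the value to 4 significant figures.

γ = 1 + K/(m₀c²) = 1 + 13500/938.3 = 15.3877
β = √(1 − 1/γ²) = 0.9979

β ≈ 0.9979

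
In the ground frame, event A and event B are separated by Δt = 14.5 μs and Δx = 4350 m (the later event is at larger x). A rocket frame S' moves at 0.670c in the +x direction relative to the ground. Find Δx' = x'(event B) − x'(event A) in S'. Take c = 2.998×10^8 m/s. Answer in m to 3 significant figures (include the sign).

Δx' ≈ 1940 m

γ = 1/√(1 − 0.670²) = 1.3471
Δx' = γ(Δx − vΔt) = 1.3471 × (4350 m − 0.670×(2.998×10^8 m/s)×14.5×10^-6 s)
= 1.3471 × (1437.4 m) = 1940 m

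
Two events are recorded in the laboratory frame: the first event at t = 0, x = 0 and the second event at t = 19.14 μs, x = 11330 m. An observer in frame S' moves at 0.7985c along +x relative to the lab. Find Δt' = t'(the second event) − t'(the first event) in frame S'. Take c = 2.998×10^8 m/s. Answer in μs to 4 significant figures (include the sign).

γ = 1/√(1 − 0.7985²) = 1.66114
Δt' = γ(Δt − vΔx/c²) = 1.66114 × (19.14 μs − 0.7985×11330 m / (2.998×10^8 m/s))
= 1.66114 × (-11.0368 μs) = -18.33 μs

Δt' ≈ -18.33 μs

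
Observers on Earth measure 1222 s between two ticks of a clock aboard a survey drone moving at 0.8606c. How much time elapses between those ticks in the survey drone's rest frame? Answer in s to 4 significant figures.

τ₀ ≈ 622.3 s

γ = 1/√(1 − 0.8606²) = 1.96355
Proper time: τ₀ = Δt/γ = 1222/1.96355 = 622.3 s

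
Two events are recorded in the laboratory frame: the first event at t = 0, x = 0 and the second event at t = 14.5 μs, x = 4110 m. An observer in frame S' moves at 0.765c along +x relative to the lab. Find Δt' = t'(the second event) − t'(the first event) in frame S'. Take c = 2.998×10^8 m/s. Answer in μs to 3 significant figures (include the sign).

γ = 1/√(1 − 0.765²) = 1.5527
Δt' = γ(Δt − vΔx/c²) = 1.5527 × (14.5 μs − 0.765×4110 m / (2.998×10^8 m/s))
= 1.5527 × (4.0125 μs) = 6.23 μs

Δt' ≈ 6.23 μs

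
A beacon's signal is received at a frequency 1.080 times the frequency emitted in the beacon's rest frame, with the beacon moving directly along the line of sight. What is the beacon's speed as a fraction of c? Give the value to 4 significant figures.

β ≈ 0.07681

f_obs/f_src = √((1+β)/(1−β)) = 1.080  ⇒  (1+β)/(1−β) = 1.16640
β = |1 − D²|/(1 + D²) = |1 − 1.16640|/(1 + 1.16640) = 0.07681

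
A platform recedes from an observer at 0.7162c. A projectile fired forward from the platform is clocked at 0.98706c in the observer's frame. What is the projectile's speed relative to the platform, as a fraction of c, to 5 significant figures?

u' ≈ 0.92422c

Inverse velocity addition: u' = (u − v)/(1 − uv/c²)
= (0.98706 − 0.7162)/(1 − 0.98706×0.7162) = 0.27086/0.2930676 = 0.92422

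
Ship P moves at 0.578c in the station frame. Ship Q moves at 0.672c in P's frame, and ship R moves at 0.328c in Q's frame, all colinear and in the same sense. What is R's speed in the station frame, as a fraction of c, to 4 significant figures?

u ≈ 0.9483c

Compose boost 2: (0.672 + 0.578)/(1 + 0.672×0.578) = 1.250/1.38842 = 0.900307
Compose boost 3: (0.328 + 0.900307)/(1 + 0.328×0.900307) = 1.22831/1.29530 = 0.9483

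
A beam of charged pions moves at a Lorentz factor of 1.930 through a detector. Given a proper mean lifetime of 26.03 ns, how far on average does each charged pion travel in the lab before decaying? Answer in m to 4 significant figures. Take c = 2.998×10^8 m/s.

β = √(1 − 1/γ²) = √(1 − 1/1.930²) = 0.855299
Dilated lifetime: Δt = γτ₀ = 1.930 × 26.03 ns = 50.2379 ns
d = vΔt = 0.855299c × 50.2379 ns = 2.56419×10^8 m/s × 5.02379×10^-8 s = 12.88 m

d ≈ 12.88 m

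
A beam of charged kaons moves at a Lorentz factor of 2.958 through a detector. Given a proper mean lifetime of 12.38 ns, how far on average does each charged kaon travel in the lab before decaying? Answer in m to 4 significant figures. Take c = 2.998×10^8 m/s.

β = √(1 − 1/γ²) = √(1 − 1/2.958²) = 0.941122
Dilated lifetime: Δt = γτ₀ = 2.958 × 12.38 ns = 36.6200 ns
d = vΔt = 0.941122c × 36.6200 ns = 2.82148×10^8 m/s × 3.66200×10^-8 s = 10.33 m

d ≈ 10.33 m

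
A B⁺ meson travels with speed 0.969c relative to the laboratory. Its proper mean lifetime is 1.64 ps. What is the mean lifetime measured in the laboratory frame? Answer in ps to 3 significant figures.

Δt ≈ 6.64 ps

γ = 1/√(1 − 0.969²) = 4.0476
Time dilation: Δt = γτ₀ = 4.0476 × 1.64 ps = 6.64 ps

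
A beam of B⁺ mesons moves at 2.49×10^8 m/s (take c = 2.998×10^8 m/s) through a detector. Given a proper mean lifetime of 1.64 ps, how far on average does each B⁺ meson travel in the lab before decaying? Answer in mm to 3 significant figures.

β = v/c = 2.49×10^8 / 2.998×10^8 = 0.83055
γ = 1/√(1 − 0.83055²) = 1.7955
Dilated lifetime: Δt = γτ₀ = 1.7955 × 1.64 ps = 2.9447 ps
d = vΔt = 0.83055c × 2.9447 ps = 2.4900×10^8 m/s × 2.9447×10^-12 s = 0.733 mm

d ≈ 0.733 mm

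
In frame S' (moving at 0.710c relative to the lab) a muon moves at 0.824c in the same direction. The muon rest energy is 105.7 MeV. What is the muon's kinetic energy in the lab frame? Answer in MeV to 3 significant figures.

K ≈ 314 MeV

u_lab = (0.824 + 0.710)/(1 + 0.824×0.710) = 0.967799
γ = 1/√(1 − 0.967799²) = 3.9726
K = (γ − 1)m₀c² = (3.9726 − 1) × 105.7 = 2.9726 × 105.7 = 314 MeV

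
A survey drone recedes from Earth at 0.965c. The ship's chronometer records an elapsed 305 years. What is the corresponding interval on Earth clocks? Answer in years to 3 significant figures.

γ = 1/√(1 − 0.965²) = 3.8132
Time dilation: Δt = γτ₀ = 3.8132 × 305 years = 1160 years

Δt ≈ 1160 years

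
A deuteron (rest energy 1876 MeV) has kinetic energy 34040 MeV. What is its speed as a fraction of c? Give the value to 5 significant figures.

γ = 1 + K/(m₀c²) = 1 + 34040/1876 = 19.14499
β = √(1 − 1/γ²) = 0.99863

β ≈ 0.99863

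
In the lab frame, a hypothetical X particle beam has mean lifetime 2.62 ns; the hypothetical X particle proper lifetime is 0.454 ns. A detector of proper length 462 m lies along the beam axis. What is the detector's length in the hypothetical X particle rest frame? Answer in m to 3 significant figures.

Time dilation ⇒ γ = Δt/τ₀ = 2.62/0.454 = 5.7709
Length contraction: L = L₀/γ = 462/5.7709 = 80.1 m

L ≈ 80.1 m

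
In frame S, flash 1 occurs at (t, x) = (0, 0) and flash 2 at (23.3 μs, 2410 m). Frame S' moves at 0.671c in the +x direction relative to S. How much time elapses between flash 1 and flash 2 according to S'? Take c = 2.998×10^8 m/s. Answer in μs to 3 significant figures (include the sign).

γ = 1/√(1 − 0.671²) = 1.3487
Δt' = γ(Δt − vΔx/c²) = 1.3487 × (23.3 μs − 0.671×2410 m / (2.998×10^8 m/s))
= 1.3487 × (17.906 μs) = 24.1 μs

Δt' ≈ 24.1 μs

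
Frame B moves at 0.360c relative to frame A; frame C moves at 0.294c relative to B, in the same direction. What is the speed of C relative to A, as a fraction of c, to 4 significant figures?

Compose boost 2: (0.294 + 0.360)/(1 + 0.294×0.360) = 0.6540/1.10584 = 0.5914

u ≈ 0.5914c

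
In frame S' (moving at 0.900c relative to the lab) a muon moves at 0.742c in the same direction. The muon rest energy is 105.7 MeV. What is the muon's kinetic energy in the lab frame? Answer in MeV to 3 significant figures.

K ≈ 498 MeV

u_lab = (0.742 + 0.900)/(1 + 0.742×0.900) = 0.984531
γ = 1/√(1 − 0.984531²) = 5.7073
K = (γ − 1)m₀c² = (5.7073 − 1) × 105.7 = 4.7073 × 105.7 = 498 MeV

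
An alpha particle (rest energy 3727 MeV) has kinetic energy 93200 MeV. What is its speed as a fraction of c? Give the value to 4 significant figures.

β ≈ 0.9993

γ = 1 + K/(m₀c²) = 1 + 93200/3727 = 26.0067
β = √(1 − 1/γ²) = 0.9993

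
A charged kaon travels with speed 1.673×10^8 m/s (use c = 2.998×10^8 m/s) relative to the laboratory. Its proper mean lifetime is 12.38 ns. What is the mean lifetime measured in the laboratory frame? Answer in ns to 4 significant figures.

Δt ≈ 14.92 ns

β = v/c = 1.673×10^8 / 2.998×10^8 = 0.558039
γ = 1/√(1 − 0.558039²) = 1.20509
Time dilation: Δt = γτ₀ = 1.20509 × 12.38 ns = 14.92 ns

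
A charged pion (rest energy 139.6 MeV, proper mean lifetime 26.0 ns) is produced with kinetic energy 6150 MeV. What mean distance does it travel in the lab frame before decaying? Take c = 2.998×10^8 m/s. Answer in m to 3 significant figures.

γ = 1 + K/(m₀c²) = 1 + 6150/139.6 = 45.054
β = √(1 − 1/γ²) = 0.99975
Dilated lifetime: γτ₀ = 45.054 × 26.0 ns = 1171.4 ns
d = βc·γτ₀ = 0.99975 × (2.998×10^8 m/s) × 1.1714×10^-6 s = 351 m

d ≈ 351 m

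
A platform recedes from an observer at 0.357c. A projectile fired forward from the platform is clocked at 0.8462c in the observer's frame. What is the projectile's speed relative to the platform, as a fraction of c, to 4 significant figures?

Inverse velocity addition: u' = (u − v)/(1 − uv/c²)
= (0.8462 − 0.357)/(1 − 0.8462×0.357) = 0.4892/0.697907 = 0.7010

u' ≈ 0.7010c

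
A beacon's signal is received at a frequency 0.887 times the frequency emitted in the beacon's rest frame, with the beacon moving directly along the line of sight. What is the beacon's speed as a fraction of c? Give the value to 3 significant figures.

f_obs/f_src = √((1−β)/(1+β)) = 0.887  ⇒  (1−β)/(1+β) = 0.78677
β = |1 − D²|/(1 + D²) = |1 − 0.78677|/(1 + 0.78677) = 0.119

β ≈ 0.119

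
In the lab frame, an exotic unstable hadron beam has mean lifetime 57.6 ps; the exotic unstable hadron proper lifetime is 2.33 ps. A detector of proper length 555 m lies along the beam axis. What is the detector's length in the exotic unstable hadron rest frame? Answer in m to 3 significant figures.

L ≈ 22.5 m

Time dilation ⇒ γ = Δt/τ₀ = 57.6/2.33 = 24.721
Length contraction: L = L₀/γ = 555/24.721 = 22.5 m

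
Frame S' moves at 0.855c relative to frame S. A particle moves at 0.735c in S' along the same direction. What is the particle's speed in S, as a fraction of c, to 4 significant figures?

u ≈ 0.9764c

Relativistic velocity addition: u = (u' + v)/(1 + u'v/c²)
= (0.735 + 0.855)/(1 + 0.735×0.855) = 1.590/1.62843 = 0.9764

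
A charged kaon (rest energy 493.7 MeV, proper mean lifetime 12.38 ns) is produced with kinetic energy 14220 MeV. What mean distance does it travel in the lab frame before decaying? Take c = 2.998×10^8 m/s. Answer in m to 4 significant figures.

d ≈ 110.6 m

γ = 1 + K/(m₀c²) = 1 + 14220/493.7 = 29.8029
β = √(1 − 1/γ²) = 0.999437
Dilated lifetime: γτ₀ = 29.8029 × 12.38 ns = 368.960 ns
d = βc·γτ₀ = 0.999437 × (2.998×10^8 m/s) × 3.68960×10^-7 s = 110.6 m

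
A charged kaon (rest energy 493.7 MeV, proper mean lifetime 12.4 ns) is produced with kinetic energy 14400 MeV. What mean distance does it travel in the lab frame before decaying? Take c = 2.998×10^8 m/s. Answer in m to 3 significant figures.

d ≈ 112 m

γ = 1 + K/(m₀c²) = 1 + 14400/493.7 = 30.168
β = √(1 − 1/γ²) = 0.99945
Dilated lifetime: γτ₀ = 30.168 × 12.4 ns = 374.08 ns
d = βc·γτ₀ = 0.99945 × (2.998×10^8 m/s) × 3.7408×10^-7 s = 112 m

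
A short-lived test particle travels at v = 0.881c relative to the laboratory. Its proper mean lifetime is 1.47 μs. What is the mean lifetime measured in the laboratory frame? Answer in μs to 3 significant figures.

γ = 1/√(1 − 0.881²) = 2.1136
Time dilation: Δt = γτ₀ = 2.1136 × 1.47 μs = 3.11 μs

Δt ≈ 3.11 μs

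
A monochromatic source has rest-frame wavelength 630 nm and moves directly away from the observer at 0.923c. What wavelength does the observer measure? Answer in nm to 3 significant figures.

Relativistic Doppler: λ_obs = λ_src √((1+β)/(1−β))
= 630 × √(1.9230/0.077000) = 630 × 4.9974 = 3150 nm

λ_obs ≈ 3150 nm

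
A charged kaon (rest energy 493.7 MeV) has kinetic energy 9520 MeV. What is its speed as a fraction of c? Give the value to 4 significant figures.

β ≈ 0.9988

γ = 1 + K/(m₀c²) = 1 + 9520/493.7 = 20.2830
β = √(1 − 1/γ²) = 0.9988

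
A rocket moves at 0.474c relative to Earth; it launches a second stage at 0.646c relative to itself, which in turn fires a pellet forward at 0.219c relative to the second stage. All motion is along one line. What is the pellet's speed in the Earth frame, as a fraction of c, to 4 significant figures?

Compose boost 2: (0.646 + 0.474)/(1 + 0.646×0.474) = 1.120/1.30620 = 0.857446
Compose boost 3: (0.219 + 0.857446)/(1 + 0.219×0.857446) = 1.07645/1.18778 = 0.9063

u ≈ 0.9063c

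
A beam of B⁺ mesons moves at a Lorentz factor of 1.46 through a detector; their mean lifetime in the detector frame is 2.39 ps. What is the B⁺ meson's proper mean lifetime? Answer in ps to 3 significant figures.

γ = 1.46 (given)
Proper time: τ₀ = Δt/γ = 2.39/1.46 = 1.64 ps

τ₀ ≈ 1.64 ps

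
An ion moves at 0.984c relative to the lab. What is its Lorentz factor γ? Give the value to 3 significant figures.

γ ≈ 5.61

γ = 1/√(1 − β²) = 1/√(1 − 0.984²) = 1/√(0.031744) = 5.61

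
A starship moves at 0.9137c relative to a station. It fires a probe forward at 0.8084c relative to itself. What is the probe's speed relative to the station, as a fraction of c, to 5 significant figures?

u ≈ 0.99049c

Relativistic velocity addition: u = (u' + v)/(1 + u'v/c²)
= (0.8084 + 0.9137)/(1 + 0.8084×0.9137) = 1.7221/1.738635 = 0.99049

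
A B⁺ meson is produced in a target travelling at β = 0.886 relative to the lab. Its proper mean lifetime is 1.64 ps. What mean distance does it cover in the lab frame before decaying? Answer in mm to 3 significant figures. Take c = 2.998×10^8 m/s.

γ = 1/√(1 − 0.886²) = 2.1566
Dilated lifetime: Δt = γτ₀ = 2.1566 × 1.64 ps = 3.5369 ps
d = vΔt = 0.886c × 3.5369 ps = 2.6562×10^8 m/s × 3.5369×10^-12 s = 0.939 mm

d ≈ 0.939 mm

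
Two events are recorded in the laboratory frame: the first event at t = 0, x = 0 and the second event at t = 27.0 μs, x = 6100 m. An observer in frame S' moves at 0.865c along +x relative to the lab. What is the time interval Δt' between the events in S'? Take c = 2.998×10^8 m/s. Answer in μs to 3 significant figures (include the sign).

Δt' ≈ 18.7 μs

γ = 1/√(1 − 0.865²) = 1.9929
Δt' = γ(Δt − vΔx/c²) = 1.9929 × (27.0 μs − 0.865×6100 m / (2.998×10^8 m/s))
= 1.9929 × (9.3999 μs) = 18.7 μs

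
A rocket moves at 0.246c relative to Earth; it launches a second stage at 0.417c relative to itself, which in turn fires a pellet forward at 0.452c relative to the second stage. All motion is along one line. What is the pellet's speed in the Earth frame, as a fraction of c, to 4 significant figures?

Compose boost 2: (0.417 + 0.246)/(1 + 0.417×0.246) = 0.6630/1.10258 = 0.601316
Compose boost 3: (0.452 + 0.601316)/(1 + 0.452×0.601316) = 1.05332/1.27179 = 0.8282

u ≈ 0.8282c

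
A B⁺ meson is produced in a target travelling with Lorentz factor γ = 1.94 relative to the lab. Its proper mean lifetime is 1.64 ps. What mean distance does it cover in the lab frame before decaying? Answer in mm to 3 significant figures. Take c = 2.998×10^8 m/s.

d ≈ 0.817 mm

β = √(1 − 1/γ²) = √(1 − 1/1.94²) = 0.85691
Dilated lifetime: Δt = γτ₀ = 1.94 × 1.64 ps = 3.1816 ps
d = vΔt = 0.85691c × 3.1816 ps = 2.5690×10^8 m/s × 3.1816×10^-12 s = 0.817 mm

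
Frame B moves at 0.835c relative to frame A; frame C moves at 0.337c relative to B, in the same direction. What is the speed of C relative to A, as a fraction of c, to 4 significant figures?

u ≈ 0.9146c

Compose boost 2: (0.337 + 0.835)/(1 + 0.337×0.835) = 1.172/1.28140 = 0.9146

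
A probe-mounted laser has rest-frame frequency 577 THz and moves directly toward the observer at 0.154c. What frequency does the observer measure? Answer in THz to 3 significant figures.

Relativistic Doppler: f_obs = f_src √((1+β)/(1−β))
= 577 × √(1.1540/0.84600) = 577 × 1.1679 = 674 THz

f_obs ≈ 674 THz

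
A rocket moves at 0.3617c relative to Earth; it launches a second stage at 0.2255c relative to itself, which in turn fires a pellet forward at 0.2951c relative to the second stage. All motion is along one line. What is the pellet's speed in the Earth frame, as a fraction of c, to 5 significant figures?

u ≈ 0.72230c

Compose boost 2: (0.2255 + 0.3617)/(1 + 0.2255×0.3617) = 0.58720/1.081563 = 0.5429178
Compose boost 3: (0.2951 + 0.5429178)/(1 + 0.2951×0.5429178) = 0.8380178/1.160215 = 0.72230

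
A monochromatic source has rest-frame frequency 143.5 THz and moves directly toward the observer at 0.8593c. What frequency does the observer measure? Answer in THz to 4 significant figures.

f_obs ≈ 521.7 THz

Relativistic Doppler: f_obs = f_src √((1+β)/(1−β))
= 143.5 × √(1.85930/0.140700) = 143.5 × 3.63519 = 521.7 THz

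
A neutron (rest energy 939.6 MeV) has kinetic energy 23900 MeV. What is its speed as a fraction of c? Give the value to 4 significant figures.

γ = 1 + K/(m₀c²) = 1 + 23900/939.6 = 26.4364
β = √(1 − 1/γ²) = 0.9993

β ≈ 0.9993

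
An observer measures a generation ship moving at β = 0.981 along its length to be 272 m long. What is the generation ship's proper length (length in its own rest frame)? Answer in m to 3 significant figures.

γ = 1/√(1 − 0.981²) = 5.1544
L₀ = γL = 5.1544 × 272 = 1400 m

L₀ ≈ 1400 m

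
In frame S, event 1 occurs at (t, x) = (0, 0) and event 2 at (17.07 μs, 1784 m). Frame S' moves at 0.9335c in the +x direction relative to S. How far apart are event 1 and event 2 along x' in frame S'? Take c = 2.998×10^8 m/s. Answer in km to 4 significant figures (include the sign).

Δx' ≈ -8.348 km

γ = 1/√(1 − 0.9335²) = 2.78880
Δx' = γ(Δx − vΔt) = 2.78880 × (1784 m − 0.9335×(2.998×10^8 m/s)×17.07×10^-6 s)
= 2.78880 × (-2993.27 m) = -8.348 km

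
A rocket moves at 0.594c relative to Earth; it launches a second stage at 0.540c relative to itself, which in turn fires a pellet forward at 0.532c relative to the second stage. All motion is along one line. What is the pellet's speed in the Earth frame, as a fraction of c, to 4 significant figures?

Compose boost 2: (0.540 + 0.594)/(1 + 0.540×0.594) = 1.134/1.32076 = 0.858597
Compose boost 3: (0.532 + 0.858597)/(1 + 0.532×0.858597) = 1.39060/1.45677 = 0.9546

u ≈ 0.9546c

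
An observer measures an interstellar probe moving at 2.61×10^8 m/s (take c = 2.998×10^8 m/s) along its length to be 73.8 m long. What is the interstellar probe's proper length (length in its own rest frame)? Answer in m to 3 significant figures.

L₀ ≈ 150 m

β = v/c = 2.61×10^8 / 2.998×10^8 = 0.87058
γ = 1/√(1 − 0.87058²) = 2.0324
L₀ = γL = 2.0324 × 73.8 = 150 m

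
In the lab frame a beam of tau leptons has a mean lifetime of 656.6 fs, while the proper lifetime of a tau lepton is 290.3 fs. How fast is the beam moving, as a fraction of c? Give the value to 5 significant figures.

γ = Δt/τ₀ = 656.6/290.3 = 2.261798
β = √(1 − 1/γ²) = √(1 − 1/2.261798²) = 0.89695

β ≈ 0.89695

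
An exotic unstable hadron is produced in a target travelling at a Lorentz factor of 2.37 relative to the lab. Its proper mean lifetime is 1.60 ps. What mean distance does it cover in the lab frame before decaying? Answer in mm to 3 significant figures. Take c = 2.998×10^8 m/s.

d ≈ 1.03 mm

β = √(1 − 1/γ²) = √(1 − 1/2.37²) = 0.90662
Dilated lifetime: Δt = γτ₀ = 2.37 × 1.60 ps = 3.7920 ps
d = vΔt = 0.90662c × 3.7920 ps = 2.7181×10^8 m/s × 3.7920×10^-12 s = 1.03 mm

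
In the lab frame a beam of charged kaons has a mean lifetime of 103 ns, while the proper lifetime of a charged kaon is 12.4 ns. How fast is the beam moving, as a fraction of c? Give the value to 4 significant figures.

β ≈ 0.9927

γ = Δt/τ₀ = 103/12.4 = 8.30645
β = √(1 − 1/γ²) = √(1 − 1/8.30645²) = 0.9927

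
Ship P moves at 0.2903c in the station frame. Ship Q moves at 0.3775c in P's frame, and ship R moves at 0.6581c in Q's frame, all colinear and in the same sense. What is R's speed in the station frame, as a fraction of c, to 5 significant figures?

u ≈ 0.90249c

Compose boost 2: (0.3775 + 0.2903)/(1 + 0.3775×0.2903) = 0.66780/1.109588 = 0.6018449
Compose boost 3: (0.6581 + 0.6018449)/(1 + 0.6581×0.6018449) = 1.259945/1.396074 = 0.90249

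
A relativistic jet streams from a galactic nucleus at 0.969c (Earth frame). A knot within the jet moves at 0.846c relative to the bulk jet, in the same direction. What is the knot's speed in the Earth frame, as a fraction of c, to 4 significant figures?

Relativistic velocity addition: u = (u' + v)/(1 + u'v/c²)
= (0.846 + 0.969)/(1 + 0.846×0.969) = 1.815/1.81977 = 0.9974

u ≈ 0.9974c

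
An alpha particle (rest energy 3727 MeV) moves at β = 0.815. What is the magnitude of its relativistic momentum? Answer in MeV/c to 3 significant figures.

γ = 1/√(1 − 0.815²) = 1.7257
p = γβm₀c = 1.7257 × 0.815 × 3727 MeV/c = 5240 MeV/c

p ≈ 5240 MeV/c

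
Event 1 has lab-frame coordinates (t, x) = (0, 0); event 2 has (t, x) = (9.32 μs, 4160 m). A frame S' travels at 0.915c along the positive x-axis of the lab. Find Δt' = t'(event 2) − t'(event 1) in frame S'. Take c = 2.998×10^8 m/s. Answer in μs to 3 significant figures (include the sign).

γ = 1/√(1 − 0.915²) = 2.4786
Δt' = γ(Δt − vΔx/c²) = 2.4786 × (9.32 μs − 0.915×4160 m / (2.998×10^8 m/s))
= 2.4786 × (-3.3765 μs) = -8.37 μs

Δt' ≈ -8.37 μs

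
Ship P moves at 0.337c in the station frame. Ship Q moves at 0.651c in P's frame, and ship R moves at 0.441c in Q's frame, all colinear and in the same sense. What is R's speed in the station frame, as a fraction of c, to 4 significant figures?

u ≈ 0.9219c

Compose boost 2: (0.651 + 0.337)/(1 + 0.651×0.337) = 0.9880/1.21939 = 0.810243
Compose boost 3: (0.441 + 0.810243)/(1 + 0.441×0.810243) = 1.25124/1.35732 = 0.9219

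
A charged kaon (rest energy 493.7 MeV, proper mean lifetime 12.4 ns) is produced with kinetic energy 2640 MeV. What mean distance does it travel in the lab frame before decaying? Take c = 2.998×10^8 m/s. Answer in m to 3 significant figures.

d ≈ 23.3 m

γ = 1 + K/(m₀c²) = 1 + 2640/493.7 = 6.3474
β = √(1 − 1/γ²) = 0.98751
Dilated lifetime: γτ₀ = 6.3474 × 12.4 ns = 78.707 ns
d = βc·γτ₀ = 0.98751 × (2.998×10^8 m/s) × 7.8707×10^-8 s = 23.3 m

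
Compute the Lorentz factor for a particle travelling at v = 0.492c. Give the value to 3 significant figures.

γ ≈ 1.15

γ = 1/√(1 − β²) = 1/√(1 − 0.492²) = 1/√(0.75794) = 1.15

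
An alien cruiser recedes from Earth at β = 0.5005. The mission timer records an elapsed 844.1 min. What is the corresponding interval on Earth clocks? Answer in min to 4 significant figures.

Δt ≈ 975.0 min

γ = 1/√(1 − 0.5005²) = 1.15509
Time dilation: Δt = γτ₀ = 1.15509 × 844.1 min = 975.0 min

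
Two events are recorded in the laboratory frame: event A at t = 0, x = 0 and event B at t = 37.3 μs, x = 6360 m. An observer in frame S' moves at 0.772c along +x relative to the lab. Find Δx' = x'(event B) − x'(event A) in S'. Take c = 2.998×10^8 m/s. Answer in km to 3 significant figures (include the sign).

γ = 1/√(1 − 0.772²) = 1.5733
Δx' = γ(Δx − vΔt) = 1.5733 × (6360 m − 0.772×(2.998×10^8 m/s)×37.3×10^-6 s)
= 1.5733 × (-2272.9 m) = -3.58 km

Δx' ≈ -3.58 km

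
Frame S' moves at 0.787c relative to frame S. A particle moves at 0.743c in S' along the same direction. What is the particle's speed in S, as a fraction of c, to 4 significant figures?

Relativistic velocity addition: u = (u' + v)/(1 + u'v/c²)
= (0.743 + 0.787)/(1 + 0.743×0.787) = 1.530/1.58474 = 0.9655

u ≈ 0.9655c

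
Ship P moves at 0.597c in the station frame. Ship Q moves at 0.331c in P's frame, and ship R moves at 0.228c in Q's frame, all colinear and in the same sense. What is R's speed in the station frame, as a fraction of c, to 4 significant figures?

u ≈ 0.8523c

Compose boost 2: (0.331 + 0.597)/(1 + 0.331×0.597) = 0.9280/1.19761 = 0.774879
Compose boost 3: (0.228 + 0.774879)/(1 + 0.228×0.774879) = 1.00288/1.17667 = 0.8523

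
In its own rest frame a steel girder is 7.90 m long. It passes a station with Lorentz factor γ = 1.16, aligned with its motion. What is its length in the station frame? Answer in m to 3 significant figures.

γ = 1.16 (given)
Length contraction: L = L₀/γ = 7.90/1.16 = 6.81 m

L ≈ 6.81 m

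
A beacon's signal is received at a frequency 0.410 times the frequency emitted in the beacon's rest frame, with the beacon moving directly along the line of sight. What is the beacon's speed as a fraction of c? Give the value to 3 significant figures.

β ≈ 0.712

f_obs/f_src = √((1−β)/(1+β)) = 0.410  ⇒  (1−β)/(1+β) = 0.16810
β = |1 − D²|/(1 + D²) = |1 − 0.16810|/(1 + 0.16810) = 0.712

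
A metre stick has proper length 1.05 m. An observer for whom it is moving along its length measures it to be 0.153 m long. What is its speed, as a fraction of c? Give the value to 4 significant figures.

β ≈ 0.9893

γ = L₀/L = 1.05/0.153 = 6.86275
β = √(1 − 1/γ²) = 0.9893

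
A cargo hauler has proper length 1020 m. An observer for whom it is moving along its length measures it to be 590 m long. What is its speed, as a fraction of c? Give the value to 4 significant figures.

γ = L₀/L = 1020/590 = 1.72881
β = √(1 − 1/γ²) = 0.8157

β ≈ 0.8157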